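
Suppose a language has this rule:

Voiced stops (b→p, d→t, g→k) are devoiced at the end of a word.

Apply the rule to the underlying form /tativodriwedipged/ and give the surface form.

tativodriwedipget

/d/ is a voiced stop in word-final position, so it devoices to [t].
The other instances of /d/, /g/ do not occur in the required environment and remain unchanged.
Surface form: [tativodriwedipget].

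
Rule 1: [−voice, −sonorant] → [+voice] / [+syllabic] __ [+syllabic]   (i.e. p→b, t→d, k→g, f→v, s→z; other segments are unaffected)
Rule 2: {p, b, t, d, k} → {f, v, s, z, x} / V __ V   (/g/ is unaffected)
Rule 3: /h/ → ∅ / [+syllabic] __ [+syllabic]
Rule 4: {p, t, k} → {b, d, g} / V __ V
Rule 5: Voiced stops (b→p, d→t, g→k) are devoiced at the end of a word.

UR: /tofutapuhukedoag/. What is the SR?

tovuzavuugezoak

Rule 1 (intervocalic voicing): /f/ is a voiceless obstruent between vowels /o/ and /u/, so it voices to [v]. /t/ is a voiceless obstruent between vowels /u/ and /a/, so it voices to [d]. /p/ is a voiceless obstruent between vowels /a/ and /u/, so it voices to [b]. /k/ is a voiceless obstruent between vowels /u/ and /e/, so it voices to [g]. /tofutapuhukedoag/ → tovudabuhugedoag.
Rule 2 (intervocalic spirantization): /d/ is a stop between vowels /u/ and /a/, so it spirantizes to the fricative [z]. /b/ is a stop between vowels /a/ and /u/, so it spirantizes to the fricative [v]. /d/ is a stop between vowels /e/ and /o/, so it spirantizes to the fricative [z]. /tovudabuhugedoag/ → tovuzavuhugezoag.
Rule 3 (intervocalic h-deletion): /h/ occurs between vowels /u/ and /u/, so it deletes. /tovuzavuhugezoag/ → tovuzavuugezoag.
Rule 4 (intervocalic voicing): no segment meets the environment; /tovuzavuugezoag/ is unchanged.
Rule 5 (final devoicing): /g/ is a voiced stop in word-final position, so it devoices to [k]. /tovuzavuugezoag/ → tovuzavuugezoak.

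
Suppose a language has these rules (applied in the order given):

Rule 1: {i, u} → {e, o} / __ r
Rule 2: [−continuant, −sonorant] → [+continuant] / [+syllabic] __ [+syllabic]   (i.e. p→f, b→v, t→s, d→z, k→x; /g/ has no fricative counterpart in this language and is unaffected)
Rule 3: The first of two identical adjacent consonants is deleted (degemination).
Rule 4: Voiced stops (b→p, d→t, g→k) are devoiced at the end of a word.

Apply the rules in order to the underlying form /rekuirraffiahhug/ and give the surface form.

Rule 1 (pre-rhotic lowering): /i/ is a high vowel immediately before /r/, so it lowers to [e]. /rekuirraffiahhug/ → rekuerraffiahhug.
Rule 2 (intervocalic spirantization): /k/ is a stop between vowels /e/ and /u/, so it spirantizes to the fricative [x]. /rekuerraffiahhug/ → rexuerraffiahhug.
Rule 3 (degemination): /rr/ is a geminate; the first /r/ deletes. /ff/ is a geminate; the first /f/ deletes. /hh/ is a geminate; the first /h/ deletes. /rexuerraffiahhug/ → rexuerafiahug.
Rule 4 (final devoicing): /g/ is a voiced stop in word-final position, so it devoices to [k]. /rexuerafiahug/ → rexuerafiahuk.

rexuerafiahuk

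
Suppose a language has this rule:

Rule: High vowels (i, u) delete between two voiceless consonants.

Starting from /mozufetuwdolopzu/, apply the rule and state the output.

No segment of /mozufetuwdolopzu/ meets the structural description of the rule, so the form surfaces unchanged.

mozufetuwdolopzu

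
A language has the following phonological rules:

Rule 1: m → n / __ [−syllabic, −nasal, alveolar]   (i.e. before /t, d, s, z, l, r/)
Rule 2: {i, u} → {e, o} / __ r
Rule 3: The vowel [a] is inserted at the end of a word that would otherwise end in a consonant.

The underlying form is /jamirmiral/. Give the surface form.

Rule 1 (nasal place assimilation): no segment meets the environment; /jamirmiral/ is unchanged.
Rule 2 (pre-rhotic lowering): /i/ is a high vowel immediately before /r/, so it lowers to [e]. /i/ is a high vowel immediately before /r/, so it lowers to [e]. /jamirmiral/ → jamermeral.
Rule 3 (final a-epenthesis): the form ends in the consonant /l/, so [a] is inserted word-finally. /jamermeral/ → jamermerala.

jamermerala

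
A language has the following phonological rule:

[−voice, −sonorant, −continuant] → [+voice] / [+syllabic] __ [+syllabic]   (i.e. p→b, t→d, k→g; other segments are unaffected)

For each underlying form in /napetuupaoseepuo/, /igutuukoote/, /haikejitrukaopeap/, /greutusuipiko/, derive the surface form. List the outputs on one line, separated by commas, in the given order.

/napetuupaoseepuo/: /p/ is a voiceless stop between vowels /a/ and /e/, so it voices to [b]. /t/ is a voiceless stop between vowels /e/ and /u/, so it voices to [d]. /p/ is a voiceless stop between vowels /u/ and /a/, so it voices to [b]. /p/ is a voiceless stop between vowels /e/ and /u/, so it voices to [b]. → [nabeduubaoseebuo].
/igutuukoote/: /t/ is a voiceless stop between vowels /u/ and /u/, so it voices to [d]. /k/ is a voiceless stop between vowels /u/ and /o/, so it voices to [g]. /t/ is a voiceless stop between vowels /o/ and /e/, so it voices to [d]. → [iguduugoode].
/haikejitrukaopeap/: /k/ is a voiceless stop between vowels /i/ and /e/, so it voices to [g]. /k/ is a voiceless stop between vowels /u/ and /a/, so it voices to [g]. /p/ is a voiceless stop between vowels /o/ and /e/, so it voices to [b]. → [haigejitrugaobeap].
/greutusuipiko/: /t/ is a voiceless stop between vowels /u/ and /u/, so it voices to [d]. /p/ is a voiceless stop between vowels /i/ and /i/, so it voices to [b]. /k/ is a voiceless stop between vowels /i/ and /o/, so it voices to [g]. → [greudusuibigo].

nabeduubaoseebuo, iguduugoode, haigejitrugaobeap, greudusuibigo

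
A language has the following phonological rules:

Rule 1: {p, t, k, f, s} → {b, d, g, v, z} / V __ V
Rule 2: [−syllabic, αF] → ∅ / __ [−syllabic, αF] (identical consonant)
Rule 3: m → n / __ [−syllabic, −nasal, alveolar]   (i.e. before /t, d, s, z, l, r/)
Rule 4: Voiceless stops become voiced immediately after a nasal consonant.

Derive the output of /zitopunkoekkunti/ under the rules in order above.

zidobungoekundi

Rule 1 (intervocalic voicing): /t/ is a voiceless obstruent between vowels /i/ and /o/, so it voices to [d]. /p/ is a voiceless obstruent between vowels /o/ and /u/, so it voices to [b]. /zitopunkoekkunti/ → zidobunkoekkunti.
Rule 2 (degemination): /kk/ is a geminate; the first /k/ deletes. /zidobunkoekkunti/ → zidobunkoekunti.
Rule 3 (nasal place assimilation): no segment meets the environment; /zidobunkoekunti/ is unchanged.
Rule 4 (post-nasal voicing): /k/ is a voiceless stop immediately after the nasal /n/, so it voices to [g]. /t/ is a voiceless stop immediately after the nasal /n/, so it voices to [d]. /zidobunkoekunti/ → zidobungoekundi.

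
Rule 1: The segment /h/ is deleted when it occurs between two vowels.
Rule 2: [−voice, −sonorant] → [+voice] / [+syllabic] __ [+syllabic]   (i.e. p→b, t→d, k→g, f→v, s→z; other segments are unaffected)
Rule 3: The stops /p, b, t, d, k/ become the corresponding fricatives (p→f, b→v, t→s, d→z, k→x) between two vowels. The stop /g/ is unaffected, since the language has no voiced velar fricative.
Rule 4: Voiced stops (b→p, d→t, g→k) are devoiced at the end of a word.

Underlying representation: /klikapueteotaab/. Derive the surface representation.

Rule 1 (intervocalic h-deletion): no segment meets the environment; /klikapueteotaab/ is unchanged.
Rule 2 (intervocalic voicing): /k/ is a voiceless obstruent between vowels /i/ and /a/, so it voices to [g]. /p/ is a voiceless obstruent between vowels /a/ and /u/, so it voices to [b]. /t/ is a voiceless obstruent between vowels /e/ and /e/, so it voices to [d]. /t/ is a voiceless obstruent between vowels /o/ and /a/, so it voices to [d]. /klikapueteotaab/ → kligabuedeodaab.
Rule 3 (intervocalic spirantization): /b/ is a stop between vowels /a/ and /u/, so it spirantizes to the fricative [v]. /d/ is a stop between vowels /e/ and /e/, so it spirantizes to the fricative [z]. /d/ is a stop between vowels /o/ and /a/, so it spirantizes to the fricative [z]. /kligabuedeodaab/ → kligavuezeozaab.
Rule 4 (final devoicing): /b/ is a voiced stop in word-final position, so it devoices to [p]. /kligavuezeozaab/ → kligavuezeozaap.

kligavuezeozaap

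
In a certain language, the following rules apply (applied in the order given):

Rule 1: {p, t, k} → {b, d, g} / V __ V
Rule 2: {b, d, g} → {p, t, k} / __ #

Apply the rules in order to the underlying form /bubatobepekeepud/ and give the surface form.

bubadobebegeebut

Rule 1 (intervocalic voicing): /t/ is a voiceless stop between vowels /a/ and /o/, so it voices to [d]. /p/ is a voiceless stop between vowels /e/ and /e/, so it voices to [b]. /k/ is a voiceless stop between vowels /e/ and /e/, so it voices to [g]. /p/ is a voiceless stop between vowels /e/ and /u/, so it voices to [b]. /bubatobepekeepud/ → bubadobebegeebud.
Rule 2 (final devoicing): /d/ is a voiced stop in word-final position, so it devoices to [t]. /bubadobebegeebud/ → bubadobebegeebut.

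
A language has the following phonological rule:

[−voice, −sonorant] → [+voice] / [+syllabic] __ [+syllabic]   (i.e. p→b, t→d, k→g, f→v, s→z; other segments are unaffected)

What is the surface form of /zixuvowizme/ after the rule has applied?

zixuvowizme

No segment of /zixuvowizme/ meets the structural description of the rule, so the form surfaces unchanged.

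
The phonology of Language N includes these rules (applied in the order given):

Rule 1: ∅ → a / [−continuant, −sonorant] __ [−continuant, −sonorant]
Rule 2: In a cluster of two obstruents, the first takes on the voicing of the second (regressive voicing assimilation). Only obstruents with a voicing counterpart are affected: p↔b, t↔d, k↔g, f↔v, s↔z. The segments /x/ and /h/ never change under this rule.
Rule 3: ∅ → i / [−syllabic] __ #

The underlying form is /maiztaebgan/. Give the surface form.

Rule 1 (stop-cluster a-epenthesis): /b/ and /g/ form a stop–stop cluster, so [a] is inserted between them. /maiztaebgan/ → maiztaebagan.
Rule 2 (regressive voicing assimilation): /z/ precedes the voiceless obstruent /t/, so it devoices to [s] by assimilation. /maiztaebagan/ → maistaebagan.
Rule 3 (final i-epenthesis): the form ends in the consonant /n/, so [i] is inserted word-finally. /maistaebagan/ → maistaebagani.

maistaebagani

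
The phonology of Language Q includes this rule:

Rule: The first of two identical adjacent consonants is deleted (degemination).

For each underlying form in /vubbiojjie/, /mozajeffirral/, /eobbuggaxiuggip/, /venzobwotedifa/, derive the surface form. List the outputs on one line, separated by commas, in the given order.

vubiojie, mozajefiral, eobugaxiugip, venzobwotedifa

/vubbiojjie/: /bb/ is a geminate; the first /b/ deletes. /jj/ is a geminate; the first /j/ deletes. → [vubiojie].
/mozajeffirral/: /ff/ is a geminate; the first /f/ deletes. /rr/ is a geminate; the first /r/ deletes. → [mozajefiral].
/eobbuggaxiuggip/: /bb/ is a geminate; the first /b/ deletes. /gg/ is a geminate; the first /g/ deletes. /gg/ is a geminate; the first /g/ deletes. → [eobugaxiugip].
/venzobwotedifa/: the rule's environment is not met; surfaces unchanged as [venzobwotedifa].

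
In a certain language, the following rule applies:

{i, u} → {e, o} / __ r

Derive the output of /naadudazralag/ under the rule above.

naadudazralag

No segment of /naadudazralag/ meets the structural description of the rule, so the form surfaces unchanged.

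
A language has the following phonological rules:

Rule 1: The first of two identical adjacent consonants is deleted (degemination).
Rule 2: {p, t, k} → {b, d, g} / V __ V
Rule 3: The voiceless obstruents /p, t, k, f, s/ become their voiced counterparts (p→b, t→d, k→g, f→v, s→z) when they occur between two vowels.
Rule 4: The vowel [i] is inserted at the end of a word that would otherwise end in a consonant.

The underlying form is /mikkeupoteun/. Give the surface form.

migeubodeuni

Rule 1 (degemination): /kk/ is a geminate; the first /k/ deletes. /mikkeupoteun/ → mikeupoteun.
Rule 2 (intervocalic voicing): /k/ is a voiceless stop between vowels /i/ and /e/, so it voices to [g]. /p/ is a voiceless stop between vowels /u/ and /o/, so it voices to [b]. /t/ is a voiceless stop between vowels /o/ and /e/, so it voices to [d]. /mikeupoteun/ → migeubodeun.
Rule 3 (intervocalic voicing): no segment meets the environment; /migeubodeun/ is unchanged.
Rule 4 (final i-epenthesis): the form ends in the consonant /n/, so [i] is inserted word-finally. /migeubodeun/ → migeubodeuni.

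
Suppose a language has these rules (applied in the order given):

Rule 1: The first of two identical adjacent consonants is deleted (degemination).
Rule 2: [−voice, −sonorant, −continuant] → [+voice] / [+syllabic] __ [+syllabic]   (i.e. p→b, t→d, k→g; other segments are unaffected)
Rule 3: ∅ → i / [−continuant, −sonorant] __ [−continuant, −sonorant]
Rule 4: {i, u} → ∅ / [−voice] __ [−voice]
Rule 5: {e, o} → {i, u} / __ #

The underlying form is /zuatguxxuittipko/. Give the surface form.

Rule 1 (degemination): /xx/ is a geminate; the first /x/ deletes. /tt/ is a geminate; the first /t/ deletes. /zuatguxxuittipko/ → zuatguxuitipko.
Rule 2 (intervocalic voicing): /t/ is a voiceless stop between vowels /i/ and /i/, so it voices to [d]. /zuatguxuitipko/ → zuatguxuidipko.
Rule 3 (stop-cluster i-epenthesis): /t/ and /g/ form a stop–stop cluster, so [i] is inserted between them. /p/ and /k/ form a stop–stop cluster, so [i] is inserted between them. /zuatguxuidipko/ → zuatiguxuidipiko.
Rule 4 (high vowel syncope): /i/ is a high vowel flanked by voiceless consonants /p/ and /k/, so it deletes. /zuatiguxuidipiko/ → zuatiguxuidipko.
Rule 5 (final vowel raising): /o/ is a mid vowel in word-final position, so it raises to [u]. /zuatiguxuidipko/ → zuatiguxuidipku.

zuatiguxuidipku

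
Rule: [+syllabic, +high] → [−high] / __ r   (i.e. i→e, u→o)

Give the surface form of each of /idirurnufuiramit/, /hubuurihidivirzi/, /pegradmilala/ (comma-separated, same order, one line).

iderornufueramit, hubuorihidiverzi, pegradmilala

/idirurnufuiramit/: /i/ is a high vowel immediately before /r/, so it lowers to [e]. /u/ is a high vowel immediately before /r/, so it lowers to [o]. /i/ is a high vowel immediately before /r/, so it lowers to [e]. → [iderornufueramit].
/hubuurihidivirzi/: /u/ is a high vowel immediately before /r/, so it lowers to [o]. /i/ is a high vowel immediately before /r/, so it lowers to [e]. → [hubuorihidiverzi].
/pegradmilala/: the rule's environment is not met; surfaces unchanged as [pegradmilala].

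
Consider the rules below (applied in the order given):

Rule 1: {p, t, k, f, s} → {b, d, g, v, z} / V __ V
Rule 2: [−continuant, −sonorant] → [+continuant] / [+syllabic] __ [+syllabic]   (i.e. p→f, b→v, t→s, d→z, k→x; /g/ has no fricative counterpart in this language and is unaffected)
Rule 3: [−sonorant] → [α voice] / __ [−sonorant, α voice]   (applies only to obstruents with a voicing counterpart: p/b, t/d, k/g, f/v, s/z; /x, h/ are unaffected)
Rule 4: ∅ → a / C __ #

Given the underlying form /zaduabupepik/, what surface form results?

Rule 1 (intervocalic voicing): /p/ is a voiceless obstruent between vowels /u/ and /e/, so it voices to [b]. /p/ is a voiceless obstruent between vowels /e/ and /i/, so it voices to [b]. /zaduabupepik/ → zaduabubebik.
Rule 2 (intervocalic spirantization): /d/ is a stop between vowels /a/ and /u/, so it spirantizes to the fricative [z]. /b/ is a stop between vowels /a/ and /u/, so it spirantizes to the fricative [v]. /b/ is a stop between vowels /u/ and /e/, so it spirantizes to the fricative [v]. /b/ is a stop between vowels /e/ and /i/, so it spirantizes to the fricative [v]. /zaduabubebik/ → zazuavuvevik.
Rule 3 (regressive voicing assimilation): no segment meets the environment; /zazuavuvevik/ is unchanged.
Rule 4 (final a-epenthesis): the form ends in the consonant /k/, so [a] is inserted word-finally. /zazuavuvevik/ → zazuavuvevika.

zazuavuvevika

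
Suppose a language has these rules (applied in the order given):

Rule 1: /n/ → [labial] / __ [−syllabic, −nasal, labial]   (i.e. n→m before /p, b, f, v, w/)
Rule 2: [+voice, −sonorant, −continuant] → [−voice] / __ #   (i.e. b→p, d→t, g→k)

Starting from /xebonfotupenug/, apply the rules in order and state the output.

xebomfotupenuk

Rule 1 (nasal place assimilation): /n/ precedes the labial consonant /f/, so it assimilates in place to [m]. /xebonfotupenug/ → xebomfotupenug.
Rule 2 (final devoicing): /g/ is a voiced stop in word-final position, so it devoices to [k]. /xebomfotupenug/ → xebomfotupenuk.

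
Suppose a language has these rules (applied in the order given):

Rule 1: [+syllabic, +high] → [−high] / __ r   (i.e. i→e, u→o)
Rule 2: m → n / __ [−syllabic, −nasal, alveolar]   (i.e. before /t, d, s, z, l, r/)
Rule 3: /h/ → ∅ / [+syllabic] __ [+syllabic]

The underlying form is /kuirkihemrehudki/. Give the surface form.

Rule 1 (pre-rhotic lowering): /i/ is a high vowel immediately before /r/, so it lowers to [e]. /kuirkihemrehudki/ → kuerkihemrehudki.
Rule 2 (nasal place assimilation): /m/ precedes the alveolar consonant /r/, so it assimilates in place to [n]. /kuerkihemrehudki/ → kuerkihenrehudki.
Rule 3 (intervocalic h-deletion): /h/ occurs between vowels /i/ and /e/, so it deletes. /h/ occurs between vowels /e/ and /u/, so it deletes. /kuerkihenrehudki/ → kuerkienreudki.

kuerkienreudki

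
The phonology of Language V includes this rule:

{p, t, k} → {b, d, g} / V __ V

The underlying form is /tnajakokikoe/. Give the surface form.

tnajagogigoe

Scanning /tnajakokikoe/: /t/ at position 1 is not in the conditioning environment; /k/ is a voiceless stop between vowels /a/ and /o/, so it voices to [g]; /k/ is a voiceless stop between vowels /o/ and /i/, so it voices to [g]; /k/ is a voiceless stop between vowels /i/ and /o/, so it voices to [g].
Result: [tnajagogigoe].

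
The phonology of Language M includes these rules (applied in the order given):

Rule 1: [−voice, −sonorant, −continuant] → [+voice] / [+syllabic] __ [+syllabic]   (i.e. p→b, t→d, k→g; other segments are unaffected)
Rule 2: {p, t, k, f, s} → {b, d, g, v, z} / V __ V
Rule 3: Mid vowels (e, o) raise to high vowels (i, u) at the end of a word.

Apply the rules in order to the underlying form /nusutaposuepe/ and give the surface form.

nuzudabozuebi

Rule 1 (intervocalic voicing): /t/ is a voiceless stop between vowels /u/ and /a/, so it voices to [d]. /p/ is a voiceless stop between vowels /a/ and /o/, so it voices to [b]. /p/ is a voiceless stop between vowels /e/ and /e/, so it voices to [b]. /nusutaposuepe/ → nusudabosuebe.
Rule 2 (intervocalic voicing): /s/ is a voiceless obstruent between vowels /u/ and /u/, so it voices to [z]. /s/ is a voiceless obstruent between vowels /o/ and /u/, so it voices to [z]. /nusudabosuebe/ → nuzudabozuebe.
Rule 3 (final vowel raising): /e/ is a mid vowel in word-final position, so it raises to [i]. /nuzudabozuebe/ → nuzudabozuebi.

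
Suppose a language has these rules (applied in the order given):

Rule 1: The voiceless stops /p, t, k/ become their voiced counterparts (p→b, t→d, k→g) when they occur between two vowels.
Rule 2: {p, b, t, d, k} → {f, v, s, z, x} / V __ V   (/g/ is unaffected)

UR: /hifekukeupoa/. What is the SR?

Rule 1 (intervocalic voicing): /k/ is a voiceless stop between vowels /e/ and /u/, so it voices to [g]. /k/ is a voiceless stop between vowels /u/ and /e/, so it voices to [g]. /p/ is a voiceless stop between vowels /u/ and /o/, so it voices to [b]. /hifekukeupoa/ → hifegugeuboa.
Rule 2 (intervocalic spirantization): /b/ is a stop between vowels /u/ and /o/, so it spirantizes to the fricative [v]. /hifegugeuboa/ → hifegugeuvoa.

hifegugeuvoa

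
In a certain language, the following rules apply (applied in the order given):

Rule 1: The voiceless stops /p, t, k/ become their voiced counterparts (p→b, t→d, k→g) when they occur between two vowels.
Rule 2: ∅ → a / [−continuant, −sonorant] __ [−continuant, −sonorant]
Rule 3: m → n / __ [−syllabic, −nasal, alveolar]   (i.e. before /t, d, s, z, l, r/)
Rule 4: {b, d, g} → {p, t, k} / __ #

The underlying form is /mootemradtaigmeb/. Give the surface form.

moodenradataigmep

Rule 1 (intervocalic voicing): /t/ is a voiceless stop between vowels /o/ and /e/, so it voices to [d]. /mootemradtaigmeb/ → moodemradtaigmeb.
Rule 2 (stop-cluster a-epenthesis): /d/ and /t/ form a stop–stop cluster, so [a] is inserted between them. /moodemradtaigmeb/ → moodemradataigmeb.
Rule 3 (nasal place assimilation): /m/ precedes the alveolar consonant /r/, so it assimilates in place to [n]. /moodemradataigmeb/ → moodenradataigmeb.
Rule 4 (final devoicing): /b/ is a voiced stop in word-final position, so it devoices to [p]. /moodenradataigmeb/ → moodenradataigmep.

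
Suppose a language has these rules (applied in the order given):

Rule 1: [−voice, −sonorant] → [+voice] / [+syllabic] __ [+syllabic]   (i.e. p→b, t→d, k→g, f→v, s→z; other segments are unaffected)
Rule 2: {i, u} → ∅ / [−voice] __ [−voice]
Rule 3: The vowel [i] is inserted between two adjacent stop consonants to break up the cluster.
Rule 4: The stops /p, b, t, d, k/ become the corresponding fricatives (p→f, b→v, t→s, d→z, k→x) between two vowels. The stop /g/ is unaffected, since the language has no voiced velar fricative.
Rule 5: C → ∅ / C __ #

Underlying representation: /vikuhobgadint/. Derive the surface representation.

viguhovigazin

Rule 1 (intervocalic voicing): /k/ is a voiceless obstruent between vowels /i/ and /u/, so it voices to [g]. /vikuhobgadint/ → viguhobgadint.
Rule 2 (high vowel syncope): no segment meets the environment; /viguhobgadint/ is unchanged.
Rule 3 (stop-cluster i-epenthesis): /b/ and /g/ form a stop–stop cluster, so [i] is inserted between them. /viguhobgadint/ → viguhobigadint.
Rule 4 (intervocalic spirantization): /b/ is a stop between vowels /o/ and /i/, so it spirantizes to the fricative [v]. /d/ is a stop between vowels /a/ and /i/, so it spirantizes to the fricative [z]. /viguhobigadint/ → viguhovigazint.
Rule 5 (final cluster simplification): /t/ is the second consonant of a word-final cluster /nt/, so it deletes. /viguhovigazint/ → viguhovigazin.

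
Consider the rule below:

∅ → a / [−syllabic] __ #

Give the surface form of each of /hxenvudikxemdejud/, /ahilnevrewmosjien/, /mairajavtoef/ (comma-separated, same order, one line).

hxenvudikxemdejuda, ahilnevrewmosjiena, mairajavtoefa

/hxenvudikxemdejud/: the form ends in the consonant /d/, so [a] is inserted word-finally. → [hxenvudikxemdejuda].
/ahilnevrewmosjien/: the form ends in the consonant /n/, so [a] is inserted word-finally. → [ahilnevrewmosjiena].
/mairajavtoef/: the form ends in the consonant /f/, so [a] is inserted word-finally. → [mairajavtoefa].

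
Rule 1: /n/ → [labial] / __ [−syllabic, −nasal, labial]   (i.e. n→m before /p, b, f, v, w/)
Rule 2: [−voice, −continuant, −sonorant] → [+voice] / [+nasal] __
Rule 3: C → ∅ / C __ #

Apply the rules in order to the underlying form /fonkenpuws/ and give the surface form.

fongembuw

Rule 1 (nasal place assimilation): /n/ precedes the labial consonant /p/, so it assimilates in place to [m]. /fonkenpuws/ → fonkempuws.
Rule 2 (post-nasal voicing): /k/ is a voiceless stop immediately after the nasal /n/, so it voices to [g]. /p/ is a voiceless stop immediately after the nasal /m/, so it voices to [b]. /fonkempuws/ → fongembuws.
Rule 3 (final cluster simplification): /s/ is the second consonant of a word-final cluster /ws/, so it deletes. /fongembuws/ → fongembuw.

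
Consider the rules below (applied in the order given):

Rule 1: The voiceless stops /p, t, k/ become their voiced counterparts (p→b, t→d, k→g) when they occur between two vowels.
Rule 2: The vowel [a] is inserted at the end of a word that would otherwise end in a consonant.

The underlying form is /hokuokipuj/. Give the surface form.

hoguogibuja

Rule 1 (intervocalic voicing): /k/ is a voiceless stop between vowels /o/ and /u/, so it voices to [g]. /k/ is a voiceless stop between vowels /o/ and /i/, so it voices to [g]. /p/ is a voiceless stop between vowels /i/ and /u/, so it voices to [b]. /hokuokipuj/ → hoguogibuj.
Rule 2 (final a-epenthesis): the form ends in the consonant /j/, so [a] is inserted word-finally. /hoguogibuj/ → hoguogibuja.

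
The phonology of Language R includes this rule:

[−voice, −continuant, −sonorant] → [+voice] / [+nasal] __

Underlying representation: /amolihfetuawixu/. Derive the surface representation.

amolihfetuawixu

No segment of /amolihfetuawixu/ meets the structural description of the rule, so the form surfaces unchanged.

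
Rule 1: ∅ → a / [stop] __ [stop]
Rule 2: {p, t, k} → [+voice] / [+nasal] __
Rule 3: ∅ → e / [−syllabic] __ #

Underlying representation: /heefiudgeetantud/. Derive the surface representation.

Rule 1 (stop-cluster a-epenthesis): /d/ and /g/ form a stop–stop cluster, so [a] is inserted between them. /heefiudgeetantud/ → heefiudageetantud.
Rule 2 (post-nasal voicing): /t/ is a voiceless stop immediately after the nasal /n/, so it voices to [d]. /heefiudageetantud/ → heefiudageetandud.
Rule 3 (final e-epenthesis): the form ends in the consonant /d/, so [e] is inserted word-finally. /heefiudageetandud/ → heefiudageetandude.

heefiudageetandude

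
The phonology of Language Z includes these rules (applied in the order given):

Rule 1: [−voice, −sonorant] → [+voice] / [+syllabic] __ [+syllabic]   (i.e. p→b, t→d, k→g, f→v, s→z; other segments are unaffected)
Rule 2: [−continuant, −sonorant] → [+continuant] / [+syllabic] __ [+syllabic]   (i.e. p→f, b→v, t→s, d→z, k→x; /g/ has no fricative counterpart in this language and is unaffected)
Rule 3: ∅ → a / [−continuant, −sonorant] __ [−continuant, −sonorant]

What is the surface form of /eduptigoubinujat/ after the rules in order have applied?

Rule 1 (intervocalic voicing): no segment meets the environment; /eduptigoubinujat/ is unchanged.
Rule 2 (intervocalic spirantization): /d/ is a stop between vowels /e/ and /u/, so it spirantizes to the fricative [z]. /b/ is a stop between vowels /u/ and /i/, so it spirantizes to the fricative [v]. /eduptigoubinujat/ → ezuptigouvinujat.
Rule 3 (stop-cluster a-epenthesis): /p/ and /t/ form a stop–stop cluster, so [a] is inserted between them. /ezuptigouvinujat/ → ezupatigouvinujat.

ezupatigouvinujat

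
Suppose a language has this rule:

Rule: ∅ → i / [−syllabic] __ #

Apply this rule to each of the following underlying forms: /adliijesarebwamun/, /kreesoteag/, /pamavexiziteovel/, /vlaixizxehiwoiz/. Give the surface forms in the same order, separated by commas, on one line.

adliijesarebwamuni, kreesoteagi, pamavexiziteoveli, vlaixizxehiwoizi

/adliijesarebwamun/: the form ends in the consonant /n/, so [i] is inserted word-finally. → [adliijesarebwamuni].
/kreesoteag/: the form ends in the consonant /g/, so [i] is inserted word-finally. → [kreesoteagi].
/pamavexiziteovel/: the form ends in the consonant /l/, so [i] is inserted word-finally. → [pamavexiziteoveli].
/vlaixizxehiwoiz/: the form ends in the consonant /z/, so [i] is inserted word-finally. → [vlaixizxehiwoizi].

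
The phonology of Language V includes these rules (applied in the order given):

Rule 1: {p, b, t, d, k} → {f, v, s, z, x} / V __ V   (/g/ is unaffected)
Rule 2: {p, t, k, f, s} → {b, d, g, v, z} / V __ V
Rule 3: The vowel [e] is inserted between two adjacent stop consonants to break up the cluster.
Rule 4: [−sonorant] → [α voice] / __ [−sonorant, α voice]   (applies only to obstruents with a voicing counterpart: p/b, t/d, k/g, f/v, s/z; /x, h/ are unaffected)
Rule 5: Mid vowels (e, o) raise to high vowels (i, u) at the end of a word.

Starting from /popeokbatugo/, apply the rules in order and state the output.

poveokebazugu

Rule 1 (intervocalic spirantization): /p/ is a stop between vowels /o/ and /e/, so it spirantizes to the fricative [f]. /t/ is a stop between vowels /a/ and /u/, so it spirantizes to the fricative [s]. /popeokbatugo/ → pofeokbasugo.
Rule 2 (intervocalic voicing): /f/ is a voiceless obstruent between vowels /o/ and /e/, so it voices to [v]. /s/ is a voiceless obstruent between vowels /a/ and /u/, so it voices to [z]. /pofeokbasugo/ → poveokbazugo.
Rule 3 (stop-cluster e-epenthesis): /k/ and /b/ form a stop–stop cluster, so [e] is inserted between them. /poveokbazugo/ → poveokebazugo.
Rule 4 (regressive voicing assimilation): no segment meets the environment; /poveokebazugo/ is unchanged.
Rule 5 (final vowel raising): /o/ is a mid vowel in word-final position, so it raises to [u]. /poveokebazugo/ → poveokebazugu.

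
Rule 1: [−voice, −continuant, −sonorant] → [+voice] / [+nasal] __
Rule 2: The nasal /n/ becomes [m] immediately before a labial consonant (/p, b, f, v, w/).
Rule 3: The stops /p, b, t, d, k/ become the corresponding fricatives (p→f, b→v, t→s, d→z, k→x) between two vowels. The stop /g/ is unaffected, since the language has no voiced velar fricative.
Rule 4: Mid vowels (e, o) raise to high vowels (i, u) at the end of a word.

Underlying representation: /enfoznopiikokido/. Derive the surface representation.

emfoznofiixoxizu

Rule 1 (post-nasal voicing): no segment meets the environment; /enfoznopiikokido/ is unchanged.
Rule 2 (nasal place assimilation): /n/ precedes the labial consonant /f/, so it assimilates in place to [m]. /enfoznopiikokido/ → emfoznopiikokido.
Rule 3 (intervocalic spirantization): /p/ is a stop between vowels /o/ and /i/, so it spirantizes to the fricative [f]. /k/ is a stop between vowels /i/ and /o/, so it spirantizes to the fricative [x]. /k/ is a stop between vowels /o/ and /i/, so it spirantizes to the fricative [x]. /d/ is a stop between vowels /i/ and /o/, so it spirantizes to the fricative [z]. /emfoznopiikokido/ → emfoznofiixoxizo.
Rule 4 (final vowel raising): /o/ is a mid vowel in word-final position, so it raises to [u]. /emfoznofiixoxizo/ → emfoznofiixoxizu.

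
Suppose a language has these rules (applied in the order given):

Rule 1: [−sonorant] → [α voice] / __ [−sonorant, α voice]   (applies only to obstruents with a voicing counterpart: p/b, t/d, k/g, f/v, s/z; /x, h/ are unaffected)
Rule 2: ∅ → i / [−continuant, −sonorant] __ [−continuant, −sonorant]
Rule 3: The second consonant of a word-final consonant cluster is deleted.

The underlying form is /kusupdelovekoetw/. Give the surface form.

kusubidelovekoet

Rule 1 (regressive voicing assimilation): /p/ precedes the voiced obstruent /d/, so it voices to [b] by assimilation. /kusupdelovekoetw/ → kusubdelovekoetw.
Rule 2 (stop-cluster i-epenthesis): /b/ and /d/ form a stop–stop cluster, so [i] is inserted between them. /kusubdelovekoetw/ → kusubidelovekoetw.
Rule 3 (final cluster simplification): /w/ is the second consonant of a word-final cluster /tw/, so it deletes. /kusubidelovekoetw/ → kusubidelovekoet.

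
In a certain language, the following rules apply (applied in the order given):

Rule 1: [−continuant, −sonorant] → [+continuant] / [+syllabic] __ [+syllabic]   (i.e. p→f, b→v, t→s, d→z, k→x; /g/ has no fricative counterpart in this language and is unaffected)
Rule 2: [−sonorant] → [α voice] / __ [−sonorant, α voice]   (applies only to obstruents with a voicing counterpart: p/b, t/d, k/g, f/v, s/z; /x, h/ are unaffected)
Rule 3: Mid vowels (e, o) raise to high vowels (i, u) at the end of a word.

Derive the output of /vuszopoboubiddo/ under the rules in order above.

Rule 1 (intervocalic spirantization): /p/ is a stop between vowels /o/ and /o/, so it spirantizes to the fricative [f]. /b/ is a stop between vowels /o/ and /o/, so it spirantizes to the fricative [v]. /b/ is a stop between vowels /u/ and /i/, so it spirantizes to the fricative [v]. /vuszopoboubiddo/ → vuszofovouviddo.
Rule 2 (regressive voicing assimilation): /s/ precedes the voiced obstruent /z/, so it voices to [z] by assimilation. /vuszofovouviddo/ → vuzzofovouviddo.
Rule 3 (final vowel raising): /o/ is a mid vowel in word-final position, so it raises to [u]. /vuzzofovouviddo/ → vuzzofovouviddu.

vuzzofovouviddu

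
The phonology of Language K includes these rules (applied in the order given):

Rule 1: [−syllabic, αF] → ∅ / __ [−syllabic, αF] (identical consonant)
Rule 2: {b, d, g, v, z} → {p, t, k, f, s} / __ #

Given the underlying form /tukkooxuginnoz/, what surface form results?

tukooxuginos

Rule 1 (degemination): /kk/ is a geminate; the first /k/ deletes. /nn/ is a geminate; the first /n/ deletes. /tukkooxuginnoz/ → tukooxuginoz.
Rule 2 (final devoicing): /z/ is a voiced obstruent in word-final position, so it devoices to [s]. /tukooxuginoz/ → tukooxuginos.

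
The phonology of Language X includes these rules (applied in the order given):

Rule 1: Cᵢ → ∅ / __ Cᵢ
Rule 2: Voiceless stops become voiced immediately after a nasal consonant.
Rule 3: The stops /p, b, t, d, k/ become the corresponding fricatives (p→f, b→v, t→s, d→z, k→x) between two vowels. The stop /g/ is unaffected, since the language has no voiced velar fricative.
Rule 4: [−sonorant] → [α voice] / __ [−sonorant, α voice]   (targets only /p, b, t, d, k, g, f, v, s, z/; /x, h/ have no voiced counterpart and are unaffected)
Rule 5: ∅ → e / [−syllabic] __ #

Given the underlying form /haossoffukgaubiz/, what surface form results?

Rule 1 (degemination): /ss/ is a geminate; the first /s/ deletes. /ff/ is a geminate; the first /f/ deletes. /haossoffukgaubiz/ → haosofukgaubiz.
Rule 2 (post-nasal voicing): no segment meets the environment; /haosofukgaubiz/ is unchanged.
Rule 3 (intervocalic spirantization): /b/ is a stop between vowels /u/ and /i/, so it spirantizes to the fricative [v]. /haosofukgaubiz/ → haosofukgauviz.
Rule 4 (regressive voicing assimilation): /k/ precedes the voiced obstruent /g/, so it voices to [g] by assimilation. /haosofukgauviz/ → haosofuggauviz.
Rule 5 (final e-epenthesis): the form ends in the consonant /z/, so [e] is inserted word-finally. /haosofuggauviz/ → haosofuggauvize.

haosofuggauvize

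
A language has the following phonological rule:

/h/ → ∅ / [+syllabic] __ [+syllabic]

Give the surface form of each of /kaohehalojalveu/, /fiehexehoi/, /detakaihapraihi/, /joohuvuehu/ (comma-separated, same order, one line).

/kaohehalojalveu/: /h/ occurs between vowels /o/ and /e/, so it deletes. /h/ occurs between vowels /e/ and /a/, so it deletes. → [kaoealojalveu].
/fiehexehoi/: /h/ occurs between vowels /e/ and /e/, so it deletes. /h/ occurs between vowels /e/ and /o/, so it deletes. → [fieexeoi].
/detakaihapraihi/: /h/ occurs between vowels /i/ and /a/, so it deletes. /h/ occurs between vowels /i/ and /i/, so it deletes. → [detakaiapraii].
/joohuvuehu/: /h/ occurs between vowels /o/ and /u/, so it deletes. /h/ occurs between vowels /e/ and /u/, so it deletes. → [joouvueu].

kaoealojalveu, fieexeoi, detakaiapraii, joouvueu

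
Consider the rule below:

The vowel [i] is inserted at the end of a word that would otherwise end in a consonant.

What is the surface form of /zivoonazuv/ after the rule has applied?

zivoonazuvi

the form ends in the consonant /v/, so [i] is inserted word-finally.
Surface form: [zivoonazuvi].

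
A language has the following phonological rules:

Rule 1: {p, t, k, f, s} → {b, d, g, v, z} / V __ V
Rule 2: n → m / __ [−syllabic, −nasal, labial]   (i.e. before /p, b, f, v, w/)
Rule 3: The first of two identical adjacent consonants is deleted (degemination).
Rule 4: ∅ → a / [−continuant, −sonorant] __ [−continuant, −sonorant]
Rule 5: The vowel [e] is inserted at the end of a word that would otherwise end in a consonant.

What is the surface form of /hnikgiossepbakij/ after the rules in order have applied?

Rule 1 (intervocalic voicing): /k/ is a voiceless obstruent between vowels /a/ and /i/, so it voices to [g]. /hnikgiossepbakij/ → hnikgiossepbagij.
Rule 2 (nasal place assimilation): no segment meets the environment; /hnikgiossepbagij/ is unchanged.
Rule 3 (degemination): /ss/ is a geminate; the first /s/ deletes. /hnikgiossepbagij/ → hnikgiosepbagij.
Rule 4 (stop-cluster a-epenthesis): /k/ and /g/ form a stop–stop cluster, so [a] is inserted between them. /p/ and /b/ form a stop–stop cluster, so [a] is inserted between them. /hnikgiosepbagij/ → hnikagiosepabagij.
Rule 5 (final e-epenthesis): the form ends in the consonant /j/, so [e] is inserted word-finally. /hnikagiosepabagij/ → hnikagiosepabagije.

hnikagiosepabagije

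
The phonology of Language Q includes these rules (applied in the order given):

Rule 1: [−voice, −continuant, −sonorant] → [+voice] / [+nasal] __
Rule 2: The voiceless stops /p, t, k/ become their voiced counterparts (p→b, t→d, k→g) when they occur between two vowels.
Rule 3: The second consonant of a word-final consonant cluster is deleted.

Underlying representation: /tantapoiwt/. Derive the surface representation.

tandaboiw

Rule 1 (post-nasal voicing): /t/ is a voiceless stop immediately after the nasal /n/, so it voices to [d]. /tantapoiwt/ → tandapoiwt.
Rule 2 (intervocalic voicing): /p/ is a voiceless stop between vowels /a/ and /o/, so it voices to [b]. /tandapoiwt/ → tandaboiwt.
Rule 3 (final cluster simplification): /t/ is the second consonant of a word-final cluster /wt/, so it deletes. /tandaboiwt/ → tandaboiw.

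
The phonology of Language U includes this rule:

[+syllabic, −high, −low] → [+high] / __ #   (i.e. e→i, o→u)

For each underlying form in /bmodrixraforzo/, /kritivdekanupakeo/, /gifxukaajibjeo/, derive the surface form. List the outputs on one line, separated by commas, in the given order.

/bmodrixraforzo/: /o/ is a mid vowel in word-final position, so it raises to [u]. → [bmodrixraforzu].
/kritivdekanupakeo/: /o/ is a mid vowel in word-final position, so it raises to [u]. → [kritivdekanupakeu].
/gifxukaajibjeo/: /o/ is a mid vowel in word-final position, so it raises to [u]. → [gifxukaajibjeu].

bmodrixraforzu, kritivdekanupakeu, gifxukaajibjeu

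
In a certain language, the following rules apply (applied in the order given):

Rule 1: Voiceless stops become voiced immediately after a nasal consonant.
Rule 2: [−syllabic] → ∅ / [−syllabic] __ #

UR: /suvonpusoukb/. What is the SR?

Rule 1 (post-nasal voicing): /p/ is a voiceless stop immediately after the nasal /n/, so it voices to [b]. /suvonpusoukb/ → suvonbusoukb.
Rule 2 (final cluster simplification): /b/ is the second consonant of a word-final cluster /kb/, so it deletes. /suvonbusoukb/ → suvonbusouk.

suvonbusouk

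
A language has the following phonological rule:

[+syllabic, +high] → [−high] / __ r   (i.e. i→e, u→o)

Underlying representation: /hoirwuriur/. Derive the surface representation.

hoerworior

/i/ is a high vowel immediately before /r/, so it lowers to [e].
/u/ is a high vowel immediately before /r/, so it lowers to [o].
/u/ is a high vowel immediately before /r/, so it lowers to [o].
Surface form: [hoerworior].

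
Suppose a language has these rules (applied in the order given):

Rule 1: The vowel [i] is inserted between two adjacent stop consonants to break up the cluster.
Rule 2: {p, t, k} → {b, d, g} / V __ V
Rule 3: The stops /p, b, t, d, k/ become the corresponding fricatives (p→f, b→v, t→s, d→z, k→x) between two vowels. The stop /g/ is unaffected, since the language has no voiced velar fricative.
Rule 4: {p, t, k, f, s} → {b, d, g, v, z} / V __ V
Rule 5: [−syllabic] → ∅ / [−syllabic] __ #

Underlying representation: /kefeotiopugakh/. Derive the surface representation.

keveoziovugak

Rule 1 (stop-cluster i-epenthesis): no segment meets the environment; /kefeotiopugakh/ is unchanged.
Rule 2 (intervocalic voicing): /t/ is a voiceless stop between vowels /o/ and /i/, so it voices to [d]. /p/ is a voiceless stop between vowels /o/ and /u/, so it voices to [b]. /kefeotiopugakh/ → kefeodiobugakh.
Rule 3 (intervocalic spirantization): /d/ is a stop between vowels /o/ and /i/, so it spirantizes to the fricative [z]. /b/ is a stop between vowels /o/ and /u/, so it spirantizes to the fricative [v]. /kefeodiobugakh/ → kefeoziovugakh.
Rule 4 (intervocalic voicing): /f/ is a voiceless obstruent between vowels /e/ and /e/, so it voices to [v]. /kefeoziovugakh/ → keveoziovugakh.
Rule 5 (final cluster simplification): /h/ is the second consonant of a word-final cluster /kh/, so it deletes. /keveoziovugakh/ → keveoziovugak.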